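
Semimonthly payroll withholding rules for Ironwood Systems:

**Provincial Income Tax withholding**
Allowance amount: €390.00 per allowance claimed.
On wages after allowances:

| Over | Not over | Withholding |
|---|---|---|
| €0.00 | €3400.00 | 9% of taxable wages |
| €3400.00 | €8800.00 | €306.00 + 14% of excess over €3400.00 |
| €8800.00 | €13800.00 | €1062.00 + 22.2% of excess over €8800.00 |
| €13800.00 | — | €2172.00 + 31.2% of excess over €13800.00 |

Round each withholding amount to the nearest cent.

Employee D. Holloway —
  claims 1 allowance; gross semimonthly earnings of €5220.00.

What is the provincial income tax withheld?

€506.20

Provincial Income Tax: taxable = €5220.00 − 1×€390.00 = €4830.00
  €306.00 + 14% × (€4830.00 − €3400.00) = €306.00 + 14% × €1430.00 = €506.20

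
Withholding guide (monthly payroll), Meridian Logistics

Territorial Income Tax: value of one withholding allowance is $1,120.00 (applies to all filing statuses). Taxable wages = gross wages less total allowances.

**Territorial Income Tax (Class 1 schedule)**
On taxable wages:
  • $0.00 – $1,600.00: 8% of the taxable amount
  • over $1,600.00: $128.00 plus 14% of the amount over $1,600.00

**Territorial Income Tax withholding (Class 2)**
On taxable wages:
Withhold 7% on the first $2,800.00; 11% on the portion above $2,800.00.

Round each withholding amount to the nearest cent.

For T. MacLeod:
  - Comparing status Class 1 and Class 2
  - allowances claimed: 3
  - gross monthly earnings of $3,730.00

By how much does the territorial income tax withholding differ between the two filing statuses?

Territorial Income Tax (Class 1): taxable = $3,730.00 − 3×$1,120.00 = $370.00
  8% × $370.00 = $29.60
Territorial Income Tax (Class 2): taxable = $3,730.00 − 3×$1,120.00 = $370.00
  7% × $370.00 = $25.90
Difference: |$29.60 − $25.90| = $3.70 (higher under Class 1)

$3.70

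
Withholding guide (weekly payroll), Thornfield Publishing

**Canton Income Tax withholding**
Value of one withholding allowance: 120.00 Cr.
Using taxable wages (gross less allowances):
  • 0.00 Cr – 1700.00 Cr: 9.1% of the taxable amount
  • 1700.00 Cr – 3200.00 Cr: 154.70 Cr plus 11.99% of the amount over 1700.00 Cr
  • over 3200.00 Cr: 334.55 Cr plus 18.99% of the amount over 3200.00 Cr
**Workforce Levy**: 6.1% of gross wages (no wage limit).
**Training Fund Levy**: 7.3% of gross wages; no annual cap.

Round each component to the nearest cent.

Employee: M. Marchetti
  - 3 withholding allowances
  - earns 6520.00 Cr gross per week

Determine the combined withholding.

Canton Income Tax: taxable = 6520.00 Cr − 3×120.00 Cr = 6160.00 Cr
  334.55 Cr + 18.99% × (6160.00 Cr − 3200.00 Cr) = 334.55 Cr + 18.99% × 2960.00 Cr = 896.65 Cr
Workforce Levy: 6.1% × 6520.00 Cr = 397.72 Cr
Training Fund Levy: 7.3% × 6520.00 Cr = 475.96 Cr
Total: 896.65 Cr + 397.72 Cr + 475.96 Cr = 1770.33 Cr

1770.33 Cr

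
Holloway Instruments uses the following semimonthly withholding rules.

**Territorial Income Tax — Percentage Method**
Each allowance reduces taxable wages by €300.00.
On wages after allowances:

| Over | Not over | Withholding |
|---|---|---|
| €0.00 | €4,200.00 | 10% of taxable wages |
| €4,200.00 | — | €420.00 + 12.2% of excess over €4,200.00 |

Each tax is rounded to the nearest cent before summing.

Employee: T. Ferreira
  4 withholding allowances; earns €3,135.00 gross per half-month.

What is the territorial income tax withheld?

Territorial Income Tax: taxable = €3,135.00 − 4×€300.00 = €1,935.00
  10% × €1,935.00 = €193.50

€193.50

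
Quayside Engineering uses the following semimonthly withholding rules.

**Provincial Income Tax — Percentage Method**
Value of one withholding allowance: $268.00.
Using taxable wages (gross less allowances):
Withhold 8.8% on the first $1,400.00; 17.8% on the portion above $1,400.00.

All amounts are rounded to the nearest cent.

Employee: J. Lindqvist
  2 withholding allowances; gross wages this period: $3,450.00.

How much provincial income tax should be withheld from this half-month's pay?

Provincial Income Tax: taxable = $3,450.00 − 2×$268.00 = $2,914.00
  $123.20 + 17.8% × ($2,914.00 − $1,400.00) = $123.20 + 17.8% × $1,514.00 = $392.69

$392.69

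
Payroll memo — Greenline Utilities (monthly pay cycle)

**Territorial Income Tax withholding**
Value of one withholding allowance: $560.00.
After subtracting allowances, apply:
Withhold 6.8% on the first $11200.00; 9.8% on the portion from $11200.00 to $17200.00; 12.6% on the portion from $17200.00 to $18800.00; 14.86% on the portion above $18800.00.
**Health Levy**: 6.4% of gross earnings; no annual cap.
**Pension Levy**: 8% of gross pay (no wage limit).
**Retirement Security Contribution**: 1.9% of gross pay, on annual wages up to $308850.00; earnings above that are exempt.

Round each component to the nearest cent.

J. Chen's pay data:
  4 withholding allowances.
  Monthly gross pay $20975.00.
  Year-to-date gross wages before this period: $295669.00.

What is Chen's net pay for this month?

$16161.15

Territorial Income Tax: taxable = $20975.00 − 4×$560.00 = $18735.00
  $1349.60 + 12.6% × ($18735.00 − $17200.00) = $1349.60 + 12.6% × $1535.00 = $1543.01
Health Levy: 6.4% × $20975.00 = $1342.40
Pension Levy: 8% × $20975.00 = $1678.00
Retirement Security Contribution: cap $308850.00 − YTD $295669.00 = $13181.00 subject; 1.9% × $13181.00 = $250.44
Total withheld: $1543.01 + $1342.40 + $1678.00 + $250.44 = $4813.85
Net pay: $20975.00 − $4813.85 = $16161.15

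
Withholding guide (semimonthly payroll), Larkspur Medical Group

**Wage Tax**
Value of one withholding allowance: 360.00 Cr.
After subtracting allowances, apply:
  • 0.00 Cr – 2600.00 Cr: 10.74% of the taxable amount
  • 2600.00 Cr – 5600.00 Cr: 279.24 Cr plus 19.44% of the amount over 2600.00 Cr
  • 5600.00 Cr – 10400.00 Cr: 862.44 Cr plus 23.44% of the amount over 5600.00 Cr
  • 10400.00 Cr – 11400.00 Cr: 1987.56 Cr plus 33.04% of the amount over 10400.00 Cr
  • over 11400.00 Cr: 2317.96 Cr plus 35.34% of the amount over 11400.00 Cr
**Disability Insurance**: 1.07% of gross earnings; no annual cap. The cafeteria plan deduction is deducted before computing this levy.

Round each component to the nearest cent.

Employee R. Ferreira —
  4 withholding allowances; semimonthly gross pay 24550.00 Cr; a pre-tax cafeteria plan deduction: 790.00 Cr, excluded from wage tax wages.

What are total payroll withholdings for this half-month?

6431.32 Cr

Wage Tax: taxable = 24550.00 Cr − 790.00 Cr − 4×360.00 Cr = 22320.00 Cr
  2317.96 Cr + 35.34% × (22320.00 Cr − 11400.00 Cr) = 2317.96 Cr + 35.34% × 10920.00 Cr = 6177.09 Cr
Disability Insurance: 1.07% × 23760.00 Cr = 254.23 Cr
Total: 6177.09 Cr + 254.23 Cr = 6431.32 Cr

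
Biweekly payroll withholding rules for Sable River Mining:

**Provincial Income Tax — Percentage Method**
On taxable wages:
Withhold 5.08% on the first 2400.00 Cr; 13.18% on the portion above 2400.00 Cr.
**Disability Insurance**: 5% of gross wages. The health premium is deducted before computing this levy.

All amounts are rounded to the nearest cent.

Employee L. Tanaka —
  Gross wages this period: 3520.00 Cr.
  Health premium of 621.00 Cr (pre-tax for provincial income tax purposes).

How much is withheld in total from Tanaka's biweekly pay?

Provincial Income Tax: taxable = 3520.00 Cr − 621.00 Cr = 2899.00 Cr
  121.92 Cr + 13.18% × (2899.00 Cr − 2400.00 Cr) = 121.92 Cr + 13.18% × 499.00 Cr = 187.69 Cr
Disability Insurance: 5% × 2899.00 Cr = 144.95 Cr
Total: 187.69 Cr + 144.95 Cr = 332.64 Cr

332.64 Cr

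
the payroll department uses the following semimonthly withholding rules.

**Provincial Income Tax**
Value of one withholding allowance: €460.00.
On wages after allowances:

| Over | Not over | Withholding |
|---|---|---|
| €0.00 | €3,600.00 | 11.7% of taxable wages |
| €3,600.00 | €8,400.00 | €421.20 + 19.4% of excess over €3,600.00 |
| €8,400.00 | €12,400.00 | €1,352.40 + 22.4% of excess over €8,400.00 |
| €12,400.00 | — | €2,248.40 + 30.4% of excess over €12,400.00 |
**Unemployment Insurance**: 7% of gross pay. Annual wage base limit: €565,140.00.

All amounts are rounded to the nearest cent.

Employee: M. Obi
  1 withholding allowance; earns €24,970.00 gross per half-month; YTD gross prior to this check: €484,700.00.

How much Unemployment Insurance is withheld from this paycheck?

€1,747.90

Unemployment Insurance: 7% × €24,970.00 = €1,747.90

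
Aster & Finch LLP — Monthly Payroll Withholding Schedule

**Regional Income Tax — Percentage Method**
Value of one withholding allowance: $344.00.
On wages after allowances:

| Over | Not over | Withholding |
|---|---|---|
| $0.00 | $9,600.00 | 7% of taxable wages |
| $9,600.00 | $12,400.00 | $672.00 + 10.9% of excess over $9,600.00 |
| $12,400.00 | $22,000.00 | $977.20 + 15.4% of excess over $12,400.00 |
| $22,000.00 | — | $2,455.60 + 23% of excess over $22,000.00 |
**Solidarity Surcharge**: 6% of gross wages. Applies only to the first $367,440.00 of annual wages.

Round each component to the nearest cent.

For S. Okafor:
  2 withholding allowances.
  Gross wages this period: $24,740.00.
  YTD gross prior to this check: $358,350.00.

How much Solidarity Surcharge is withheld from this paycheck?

Solidarity Surcharge: cap $367,440.00 − YTD $358,350.00 = $9,090.00 subject; 6% × $9,090.00 = $545.40

$545.40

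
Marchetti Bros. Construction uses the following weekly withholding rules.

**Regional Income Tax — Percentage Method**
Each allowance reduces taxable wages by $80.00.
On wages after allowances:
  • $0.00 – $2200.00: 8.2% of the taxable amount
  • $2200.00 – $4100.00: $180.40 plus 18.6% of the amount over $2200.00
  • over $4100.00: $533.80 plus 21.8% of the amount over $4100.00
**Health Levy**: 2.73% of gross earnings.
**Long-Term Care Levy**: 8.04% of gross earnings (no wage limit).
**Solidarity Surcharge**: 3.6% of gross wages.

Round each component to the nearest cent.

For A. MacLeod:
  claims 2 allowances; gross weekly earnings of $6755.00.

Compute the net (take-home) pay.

$4706.60

Regional Income Tax: taxable = $6755.00 − 2×$80.00 = $6595.00
  $533.80 + 21.8% × ($6595.00 − $4100.00) = $533.80 + 21.8% × $2495.00 = $1077.71
Health Levy: 2.73% × $6755.00 = $184.41
Long-Term Care Levy: 8.04% × $6755.00 = $543.10
Solidarity Surcharge: 3.6% × $6755.00 = $243.18
Total withheld: $1077.71 + $184.41 + $543.10 + $243.18 = $2048.40
Net pay: $6755.00 − $2048.40 = $4706.60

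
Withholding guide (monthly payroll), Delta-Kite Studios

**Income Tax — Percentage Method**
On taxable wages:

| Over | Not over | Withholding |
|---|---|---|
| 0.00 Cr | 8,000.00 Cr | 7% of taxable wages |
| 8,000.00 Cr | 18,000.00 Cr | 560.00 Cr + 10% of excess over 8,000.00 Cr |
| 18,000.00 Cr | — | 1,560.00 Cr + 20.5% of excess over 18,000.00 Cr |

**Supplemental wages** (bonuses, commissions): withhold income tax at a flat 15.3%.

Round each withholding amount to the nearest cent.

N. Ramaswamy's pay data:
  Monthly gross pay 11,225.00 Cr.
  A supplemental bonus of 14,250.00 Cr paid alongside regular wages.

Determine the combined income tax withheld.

Income Tax: taxable = 11,225.00 Cr
  560.00 Cr + 10% × (11,225.00 Cr − 8,000.00 Cr) = 560.00 Cr + 10% × 3,225.00 Cr = 882.50 Cr
Supplemental (15.3% flat on bonus): 15.3% × 14,250.00 Cr = 2,180.25 Cr
Total income tax: 882.50 Cr + 2,180.25 Cr = 3,062.75 Cr

3,062.75 Cr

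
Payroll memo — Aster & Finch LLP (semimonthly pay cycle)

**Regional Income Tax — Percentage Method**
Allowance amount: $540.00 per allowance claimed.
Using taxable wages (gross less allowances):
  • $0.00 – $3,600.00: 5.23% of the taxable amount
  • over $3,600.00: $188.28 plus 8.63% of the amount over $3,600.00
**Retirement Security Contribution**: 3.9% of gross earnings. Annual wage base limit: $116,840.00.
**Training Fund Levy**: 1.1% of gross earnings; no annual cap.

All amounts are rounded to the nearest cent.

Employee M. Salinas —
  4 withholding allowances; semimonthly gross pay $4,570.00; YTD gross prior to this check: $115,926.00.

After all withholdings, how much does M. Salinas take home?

$4,358.04

Regional Income Tax: taxable = $4,570.00 − 4×$540.00 = $2,410.00
  5.23% × $2,410.00 = $126.04
Retirement Security Contribution: cap $116,840.00 − YTD $115,926.00 = $914.00 subject; 3.9% × $914.00 = $35.65
Training Fund Levy: 1.1% × $4,570.00 = $50.27
Total withheld: $126.04 + $35.65 + $50.27 = $211.96
Net pay: $4,570.00 − $211.96 = $4,358.04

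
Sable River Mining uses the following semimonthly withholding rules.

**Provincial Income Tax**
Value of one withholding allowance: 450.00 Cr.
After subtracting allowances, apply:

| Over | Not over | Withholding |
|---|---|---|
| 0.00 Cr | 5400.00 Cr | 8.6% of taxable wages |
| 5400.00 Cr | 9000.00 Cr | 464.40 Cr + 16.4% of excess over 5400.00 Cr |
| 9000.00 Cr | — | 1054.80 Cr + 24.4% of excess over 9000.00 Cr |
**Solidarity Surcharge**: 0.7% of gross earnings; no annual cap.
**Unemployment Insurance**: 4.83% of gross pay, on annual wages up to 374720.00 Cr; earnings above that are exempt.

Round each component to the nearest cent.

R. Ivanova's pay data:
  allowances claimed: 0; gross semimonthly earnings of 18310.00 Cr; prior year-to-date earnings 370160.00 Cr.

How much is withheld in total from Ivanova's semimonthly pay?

Provincial Income Tax: taxable = 18310.00 Cr
  1054.80 Cr + 24.4% × (18310.00 Cr − 9000.00 Cr) = 1054.80 Cr + 24.4% × 9310.00 Cr = 3326.44 Cr
Solidarity Surcharge: 0.7% × 18310.00 Cr = 128.17 Cr
Unemployment Insurance: cap 374720.00 Cr − YTD 370160.00 Cr = 4560.00 Cr subject; 4.83% × 4560.00 Cr = 220.25 Cr
Total: 3326.44 Cr + 128.17 Cr + 220.25 Cr = 3674.86 Cr

3674.86 Cr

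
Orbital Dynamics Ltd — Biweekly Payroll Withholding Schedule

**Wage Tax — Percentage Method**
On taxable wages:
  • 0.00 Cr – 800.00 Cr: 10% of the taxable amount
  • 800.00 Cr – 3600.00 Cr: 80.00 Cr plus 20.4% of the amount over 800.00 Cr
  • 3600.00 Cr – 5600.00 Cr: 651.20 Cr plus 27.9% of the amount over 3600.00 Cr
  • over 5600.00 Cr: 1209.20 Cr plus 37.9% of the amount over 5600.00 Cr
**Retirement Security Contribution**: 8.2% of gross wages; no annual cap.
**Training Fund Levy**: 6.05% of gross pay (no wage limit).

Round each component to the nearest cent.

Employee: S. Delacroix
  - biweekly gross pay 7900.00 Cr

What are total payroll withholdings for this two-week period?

3206.65 Cr

Wage Tax: taxable = 7900.00 Cr
  1209.20 Cr + 37.9% × (7900.00 Cr − 5600.00 Cr) = 1209.20 Cr + 37.9% × 2300.00 Cr = 2080.90 Cr
Retirement Security Contribution: 8.2% × 7900.00 Cr = 647.80 Cr
Training Fund Levy: 6.05% × 7900.00 Cr = 477.95 Cr
Total: 2080.90 Cr + 647.80 Cr + 477.95 Cr = 3206.65 Cr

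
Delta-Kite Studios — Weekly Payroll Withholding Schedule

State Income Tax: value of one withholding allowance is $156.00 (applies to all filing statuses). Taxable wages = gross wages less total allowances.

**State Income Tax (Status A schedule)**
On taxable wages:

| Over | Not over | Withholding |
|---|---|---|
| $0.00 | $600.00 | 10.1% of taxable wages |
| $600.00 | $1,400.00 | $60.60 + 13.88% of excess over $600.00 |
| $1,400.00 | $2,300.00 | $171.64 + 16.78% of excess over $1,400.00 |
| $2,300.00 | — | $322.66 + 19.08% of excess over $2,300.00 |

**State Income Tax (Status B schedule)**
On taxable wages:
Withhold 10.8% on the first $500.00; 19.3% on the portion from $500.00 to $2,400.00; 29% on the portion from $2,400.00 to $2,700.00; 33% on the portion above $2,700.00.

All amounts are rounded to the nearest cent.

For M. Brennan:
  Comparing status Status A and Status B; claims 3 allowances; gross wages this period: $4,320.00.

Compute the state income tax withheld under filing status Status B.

State Income Tax (Status B): taxable = $4,320.00 − 3×$156.00 = $3,852.00
  $507.70 + 33% × ($3,852.00 − $2,700.00) = $507.70 + 33% × $1,152.00 = $887.86

$887.86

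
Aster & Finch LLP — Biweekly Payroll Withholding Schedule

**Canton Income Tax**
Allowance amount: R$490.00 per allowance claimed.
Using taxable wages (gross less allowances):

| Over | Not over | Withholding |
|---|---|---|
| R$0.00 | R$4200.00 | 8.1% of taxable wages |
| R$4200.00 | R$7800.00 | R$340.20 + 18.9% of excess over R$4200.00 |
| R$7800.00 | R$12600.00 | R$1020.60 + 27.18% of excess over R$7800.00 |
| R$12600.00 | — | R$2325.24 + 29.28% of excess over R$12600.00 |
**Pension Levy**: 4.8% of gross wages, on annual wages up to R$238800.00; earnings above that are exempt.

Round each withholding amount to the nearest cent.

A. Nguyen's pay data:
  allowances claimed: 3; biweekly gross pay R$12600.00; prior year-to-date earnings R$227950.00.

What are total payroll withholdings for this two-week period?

R$2446.49

Canton Income Tax: taxable = R$12600.00 − 3×R$490.00 = R$11130.00
  R$1020.60 + 27.18% × (R$11130.00 − R$7800.00) = R$1020.60 + 27.18% × R$3330.00 = R$1925.69
Pension Levy: cap R$238800.00 − YTD R$227950.00 = R$10850.00 subject; 4.8% × R$10850.00 = R$520.80
Total: R$1925.69 + R$520.80 = R$2446.49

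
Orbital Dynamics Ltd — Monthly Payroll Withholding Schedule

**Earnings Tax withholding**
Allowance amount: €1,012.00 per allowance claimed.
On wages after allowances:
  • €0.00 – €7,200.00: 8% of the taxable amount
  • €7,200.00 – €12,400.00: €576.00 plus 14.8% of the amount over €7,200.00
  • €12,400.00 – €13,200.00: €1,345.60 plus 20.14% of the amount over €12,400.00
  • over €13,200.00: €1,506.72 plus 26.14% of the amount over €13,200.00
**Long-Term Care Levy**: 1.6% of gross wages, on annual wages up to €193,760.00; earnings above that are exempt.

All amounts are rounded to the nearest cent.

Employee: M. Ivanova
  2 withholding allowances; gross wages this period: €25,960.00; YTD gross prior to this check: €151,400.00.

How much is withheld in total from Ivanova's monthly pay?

Earnings Tax: taxable = €25,960.00 − 2×€1,012.00 = €23,936.00
  €1,506.72 + 26.14% × (€23,936.00 − €13,200.00) = €1,506.72 + 26.14% × €10,736.00 = €4,313.11
Long-Term Care Levy: 1.6% × €25,960.00 = €415.36
Total: €4,313.11 + €415.36 = €4,728.47

€4,728.47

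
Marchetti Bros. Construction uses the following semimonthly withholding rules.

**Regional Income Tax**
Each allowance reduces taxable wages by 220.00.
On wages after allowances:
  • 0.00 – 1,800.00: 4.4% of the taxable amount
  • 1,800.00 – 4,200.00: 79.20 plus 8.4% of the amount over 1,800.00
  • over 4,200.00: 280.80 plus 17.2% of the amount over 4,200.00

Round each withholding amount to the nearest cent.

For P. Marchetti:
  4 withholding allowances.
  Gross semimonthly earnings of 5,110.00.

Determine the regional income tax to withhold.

285.96

Regional Income Tax: taxable = 5,110.00 − 4×220.00 = 4,230.00
  280.80 + 17.2% × (4,230.00 − 4,200.00) = 280.80 + 17.2% × 30.00 = 285.96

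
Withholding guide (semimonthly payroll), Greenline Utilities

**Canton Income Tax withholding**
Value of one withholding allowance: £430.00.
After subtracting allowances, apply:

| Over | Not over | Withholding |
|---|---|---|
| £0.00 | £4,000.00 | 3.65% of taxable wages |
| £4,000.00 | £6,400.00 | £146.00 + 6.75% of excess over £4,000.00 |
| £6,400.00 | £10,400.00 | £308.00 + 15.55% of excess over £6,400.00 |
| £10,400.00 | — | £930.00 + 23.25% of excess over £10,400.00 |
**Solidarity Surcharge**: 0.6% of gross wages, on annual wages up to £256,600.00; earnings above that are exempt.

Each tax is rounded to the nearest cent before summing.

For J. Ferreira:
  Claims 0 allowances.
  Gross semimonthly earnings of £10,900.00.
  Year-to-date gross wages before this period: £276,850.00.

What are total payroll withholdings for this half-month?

£1,046.25

Canton Income Tax: taxable = £10,900.00
  £930.00 + 23.25% × (£10,900.00 − £10,400.00) = £930.00 + 23.25% × £500.00 = £1,046.25
Solidarity Surcharge: YTD £276,850.00 ≥ cap £256,600.00 → £0.00
Total: £1,046.25 + £0.00 = £1,046.25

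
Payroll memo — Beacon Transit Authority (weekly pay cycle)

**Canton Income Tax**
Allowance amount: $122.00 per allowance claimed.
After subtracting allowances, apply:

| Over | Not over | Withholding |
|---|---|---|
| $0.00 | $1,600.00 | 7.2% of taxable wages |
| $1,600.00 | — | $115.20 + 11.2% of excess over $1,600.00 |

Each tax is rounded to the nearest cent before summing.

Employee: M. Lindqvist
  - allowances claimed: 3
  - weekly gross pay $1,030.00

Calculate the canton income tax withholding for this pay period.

Canton Income Tax: taxable = $1,030.00 − 3×$122.00 = $664.00
  7.2% × $664.00 = $47.81

$47.81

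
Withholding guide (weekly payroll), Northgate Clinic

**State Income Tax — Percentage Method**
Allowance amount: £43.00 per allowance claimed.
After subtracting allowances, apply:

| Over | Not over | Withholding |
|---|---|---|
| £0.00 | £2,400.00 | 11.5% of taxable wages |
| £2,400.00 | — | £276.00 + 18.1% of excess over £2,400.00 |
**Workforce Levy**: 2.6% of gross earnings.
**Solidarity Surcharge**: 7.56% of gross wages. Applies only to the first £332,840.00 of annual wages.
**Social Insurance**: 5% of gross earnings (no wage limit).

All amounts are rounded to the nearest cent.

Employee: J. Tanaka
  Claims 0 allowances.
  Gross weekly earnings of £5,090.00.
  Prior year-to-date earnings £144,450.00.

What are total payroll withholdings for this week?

£1,534.53

State Income Tax: taxable = £5,090.00
  £276.00 + 18.1% × (£5,090.00 − £2,400.00) = £276.00 + 18.1% × £2,690.00 = £762.89
Workforce Levy: 2.6% × £5,090.00 = £132.34
Solidarity Surcharge: 7.56% × £5,090.00 = £384.80
Social Insurance: 5% × £5,090.00 = £254.50
Total: £762.89 + £132.34 + £384.80 + £254.50 = £1,534.53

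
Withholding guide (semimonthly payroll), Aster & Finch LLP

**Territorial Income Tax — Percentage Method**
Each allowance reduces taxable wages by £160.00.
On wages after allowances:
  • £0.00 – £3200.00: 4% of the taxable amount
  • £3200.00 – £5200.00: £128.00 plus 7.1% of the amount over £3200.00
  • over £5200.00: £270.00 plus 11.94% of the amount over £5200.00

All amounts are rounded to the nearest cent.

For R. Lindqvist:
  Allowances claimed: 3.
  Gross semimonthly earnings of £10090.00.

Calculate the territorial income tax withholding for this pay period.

£796.55

Territorial Income Tax: taxable = £10090.00 − 3×£160.00 = £9610.00
  £270.00 + 11.94% × (£9610.00 − £5200.00) = £270.00 + 11.94% × £4410.00 = £796.55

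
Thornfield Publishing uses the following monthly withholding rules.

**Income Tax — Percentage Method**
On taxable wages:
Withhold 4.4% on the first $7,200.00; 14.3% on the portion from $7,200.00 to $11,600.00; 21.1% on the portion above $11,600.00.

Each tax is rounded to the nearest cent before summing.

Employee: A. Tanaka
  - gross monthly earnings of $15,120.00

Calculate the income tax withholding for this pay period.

Income Tax: taxable = $15,120.00
  $946.00 + 21.1% × ($15,120.00 − $11,600.00) = $946.00 + 21.1% × $3,520.00 = $1,688.72

$1,688.72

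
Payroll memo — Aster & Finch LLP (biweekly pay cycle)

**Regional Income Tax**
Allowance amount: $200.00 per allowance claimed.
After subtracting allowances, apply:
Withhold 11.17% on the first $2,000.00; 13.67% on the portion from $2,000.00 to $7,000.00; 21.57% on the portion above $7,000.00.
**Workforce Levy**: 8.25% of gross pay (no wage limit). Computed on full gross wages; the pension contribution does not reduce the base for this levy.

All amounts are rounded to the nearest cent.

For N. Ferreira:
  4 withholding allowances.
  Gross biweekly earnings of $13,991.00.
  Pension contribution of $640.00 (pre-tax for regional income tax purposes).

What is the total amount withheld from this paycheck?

Regional Income Tax: taxable = $13,991.00 − $640.00 − 4×$200.00 = $12,551.00
  $906.90 + 21.57% × ($12,551.00 − $7,000.00) = $906.90 + 21.57% × $5,551.00 = $2,104.25
Workforce Levy: 8.25% × $13,991.00 = $1,154.26
Total: $2,104.25 + $1,154.26 = $3,258.51

$3,258.51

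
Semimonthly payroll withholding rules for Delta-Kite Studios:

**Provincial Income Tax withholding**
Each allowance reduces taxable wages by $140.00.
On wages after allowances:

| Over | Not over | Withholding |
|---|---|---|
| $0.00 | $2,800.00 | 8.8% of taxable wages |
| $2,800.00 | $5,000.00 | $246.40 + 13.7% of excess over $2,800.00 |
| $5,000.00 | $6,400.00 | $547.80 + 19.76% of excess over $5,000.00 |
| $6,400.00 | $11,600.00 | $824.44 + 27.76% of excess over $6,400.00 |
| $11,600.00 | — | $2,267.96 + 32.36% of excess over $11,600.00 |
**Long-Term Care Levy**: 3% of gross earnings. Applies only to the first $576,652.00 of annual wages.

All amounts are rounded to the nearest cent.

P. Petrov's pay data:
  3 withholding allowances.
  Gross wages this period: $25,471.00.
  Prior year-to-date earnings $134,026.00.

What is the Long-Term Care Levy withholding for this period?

$764.13

Long-Term Care Levy: 3% × $25,471.00 = $764.13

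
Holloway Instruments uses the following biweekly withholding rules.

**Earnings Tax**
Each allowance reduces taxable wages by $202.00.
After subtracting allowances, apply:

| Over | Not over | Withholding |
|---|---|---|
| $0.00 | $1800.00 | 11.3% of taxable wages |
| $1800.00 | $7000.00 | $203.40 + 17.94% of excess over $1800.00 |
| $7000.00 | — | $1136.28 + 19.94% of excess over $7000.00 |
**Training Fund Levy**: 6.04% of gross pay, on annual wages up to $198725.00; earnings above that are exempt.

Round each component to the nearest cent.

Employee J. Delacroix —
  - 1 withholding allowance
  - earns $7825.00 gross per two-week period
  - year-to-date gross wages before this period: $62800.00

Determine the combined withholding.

$1733.14

Earnings Tax: taxable = $7825.00 − 1×$202.00 = $7623.00
  $1136.28 + 19.94% × ($7623.00 − $7000.00) = $1136.28 + 19.94% × $623.00 = $1260.51
Training Fund Levy: 6.04% × $7825.00 = $472.63
Total: $1260.51 + $472.63 = $1733.14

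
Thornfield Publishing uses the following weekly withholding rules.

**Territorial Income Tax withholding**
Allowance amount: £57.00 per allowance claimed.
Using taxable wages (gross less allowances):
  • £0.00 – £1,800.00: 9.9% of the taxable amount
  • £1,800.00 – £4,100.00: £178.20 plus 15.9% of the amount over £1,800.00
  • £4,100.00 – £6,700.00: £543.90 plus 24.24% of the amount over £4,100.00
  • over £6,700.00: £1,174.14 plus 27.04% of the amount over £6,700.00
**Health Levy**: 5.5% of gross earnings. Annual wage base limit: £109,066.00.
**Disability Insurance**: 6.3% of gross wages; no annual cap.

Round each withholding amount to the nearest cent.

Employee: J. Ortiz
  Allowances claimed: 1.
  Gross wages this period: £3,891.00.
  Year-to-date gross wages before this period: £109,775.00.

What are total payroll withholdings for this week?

Territorial Income Tax: taxable = £3,891.00 − 1×£57.00 = £3,834.00
  £178.20 + 15.9% × (£3,834.00 − £1,800.00) = £178.20 + 15.9% × £2,034.00 = £501.61
Health Levy: YTD £109,775.00 ≥ cap £109,066.00 → £0.00
Disability Insurance: 6.3% × £3,891.00 = £245.13
Total: £501.61 + £0.00 + £245.13 = £746.74

£746.74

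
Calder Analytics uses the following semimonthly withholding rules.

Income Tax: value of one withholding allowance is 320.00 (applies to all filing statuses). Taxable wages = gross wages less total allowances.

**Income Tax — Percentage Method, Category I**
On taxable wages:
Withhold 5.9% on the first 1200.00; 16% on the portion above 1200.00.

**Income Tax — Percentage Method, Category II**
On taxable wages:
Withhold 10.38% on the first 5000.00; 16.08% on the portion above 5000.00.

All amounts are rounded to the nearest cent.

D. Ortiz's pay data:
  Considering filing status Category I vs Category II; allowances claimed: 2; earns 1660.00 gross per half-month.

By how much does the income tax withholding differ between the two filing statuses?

45.70

Income Tax (Category I): taxable = 1660.00 − 2×320.00 = 1020.00
  5.9% × 1020.00 = 60.18
Income Tax (Category II): taxable = 1660.00 − 2×320.00 = 1020.00
  10.38% × 1020.00 = 105.88
Difference: |60.18 − 105.88| = 45.70 (higher under Category II)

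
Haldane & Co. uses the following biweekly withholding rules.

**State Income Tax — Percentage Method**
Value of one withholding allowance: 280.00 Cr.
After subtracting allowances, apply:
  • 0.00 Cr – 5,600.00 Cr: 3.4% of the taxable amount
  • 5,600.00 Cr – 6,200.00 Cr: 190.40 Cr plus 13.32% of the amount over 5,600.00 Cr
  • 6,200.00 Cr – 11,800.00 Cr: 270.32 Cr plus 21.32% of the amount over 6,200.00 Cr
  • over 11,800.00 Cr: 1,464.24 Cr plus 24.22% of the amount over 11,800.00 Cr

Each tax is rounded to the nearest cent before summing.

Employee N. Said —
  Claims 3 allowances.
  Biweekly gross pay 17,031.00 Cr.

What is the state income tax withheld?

2,527.74 Cr

State Income Tax: taxable = 17,031.00 Cr − 3×280.00 Cr = 16,191.00 Cr
  1,464.24 Cr + 24.22% × (16,191.00 Cr − 11,800.00 Cr) = 1,464.24 Cr + 24.22% × 4,391.00 Cr = 2,527.74 Cr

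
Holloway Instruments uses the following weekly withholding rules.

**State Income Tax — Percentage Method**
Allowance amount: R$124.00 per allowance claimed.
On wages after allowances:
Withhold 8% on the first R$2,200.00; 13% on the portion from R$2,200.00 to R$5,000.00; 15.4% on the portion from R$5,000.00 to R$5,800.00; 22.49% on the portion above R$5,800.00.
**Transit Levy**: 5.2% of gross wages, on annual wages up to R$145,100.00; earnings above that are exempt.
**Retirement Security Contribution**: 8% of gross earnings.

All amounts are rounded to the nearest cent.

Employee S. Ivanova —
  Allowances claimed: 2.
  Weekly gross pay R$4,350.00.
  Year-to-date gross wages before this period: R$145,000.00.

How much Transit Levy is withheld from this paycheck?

R$5.20

Transit Levy: cap R$145,100.00 − YTD R$145,000.00 = R$100.00 subject; 5.2% × R$100.00 = R$5.20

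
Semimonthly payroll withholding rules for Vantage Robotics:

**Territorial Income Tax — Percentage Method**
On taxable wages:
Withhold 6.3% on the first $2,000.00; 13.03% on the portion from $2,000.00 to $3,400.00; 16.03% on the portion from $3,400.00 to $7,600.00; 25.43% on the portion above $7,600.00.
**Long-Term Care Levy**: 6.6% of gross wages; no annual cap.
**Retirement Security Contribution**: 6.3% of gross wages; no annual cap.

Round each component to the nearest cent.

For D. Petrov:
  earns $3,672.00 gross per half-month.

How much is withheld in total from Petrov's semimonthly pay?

Territorial Income Tax: taxable = $3,672.00
  $308.42 + 16.03% × ($3,672.00 − $3,400.00) = $308.42 + 16.03% × $272.00 = $352.02
Long-Term Care Levy: 6.6% × $3,672.00 = $242.35
Retirement Security Contribution: 6.3% × $3,672.00 = $231.34
Total: $352.02 + $242.35 + $231.34 = $825.71

$825.71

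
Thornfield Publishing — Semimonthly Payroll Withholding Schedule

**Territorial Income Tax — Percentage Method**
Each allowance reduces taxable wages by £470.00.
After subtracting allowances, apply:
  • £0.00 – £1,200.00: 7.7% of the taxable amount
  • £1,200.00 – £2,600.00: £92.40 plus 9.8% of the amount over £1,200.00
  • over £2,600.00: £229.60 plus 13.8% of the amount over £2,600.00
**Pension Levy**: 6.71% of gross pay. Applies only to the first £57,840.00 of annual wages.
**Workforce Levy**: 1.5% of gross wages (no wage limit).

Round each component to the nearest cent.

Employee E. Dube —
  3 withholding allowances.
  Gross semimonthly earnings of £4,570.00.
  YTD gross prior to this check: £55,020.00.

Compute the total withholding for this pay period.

£564.65

Territorial Income Tax: taxable = £4,570.00 − 3×£470.00 = £3,160.00
  £229.60 + 13.8% × (£3,160.00 − £2,600.00) = £229.60 + 13.8% × £560.00 = £306.88
Pension Levy: cap £57,840.00 − YTD £55,020.00 = £2,820.00 subject; 6.71% × £2,820.00 = £189.22
Workforce Levy: 1.5% × £4,570.00 = £68.55
Total: £306.88 + £189.22 + £68.55 = £564.65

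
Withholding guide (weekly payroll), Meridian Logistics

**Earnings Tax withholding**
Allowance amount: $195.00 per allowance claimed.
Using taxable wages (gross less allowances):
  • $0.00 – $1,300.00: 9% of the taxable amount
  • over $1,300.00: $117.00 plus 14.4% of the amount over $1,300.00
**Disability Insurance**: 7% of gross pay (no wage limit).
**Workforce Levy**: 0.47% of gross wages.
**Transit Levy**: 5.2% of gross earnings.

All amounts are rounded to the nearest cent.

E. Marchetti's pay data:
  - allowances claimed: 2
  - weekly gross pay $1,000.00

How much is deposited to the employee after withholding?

Earnings Tax: taxable = $1,000.00 − 2×$195.00 = $610.00
  9% × $610.00 = $54.90
Disability Insurance: 7% × $1,000.00 = $70.00
Workforce Levy: 0.47% × $1,000.00 = $4.70
Transit Levy: 5.2% × $1,000.00 = $52.00
Total withheld: $54.90 + $70.00 + $4.70 + $52.00 = $181.60
Net pay: $1,000.00 − $181.60 = $818.40

$818.40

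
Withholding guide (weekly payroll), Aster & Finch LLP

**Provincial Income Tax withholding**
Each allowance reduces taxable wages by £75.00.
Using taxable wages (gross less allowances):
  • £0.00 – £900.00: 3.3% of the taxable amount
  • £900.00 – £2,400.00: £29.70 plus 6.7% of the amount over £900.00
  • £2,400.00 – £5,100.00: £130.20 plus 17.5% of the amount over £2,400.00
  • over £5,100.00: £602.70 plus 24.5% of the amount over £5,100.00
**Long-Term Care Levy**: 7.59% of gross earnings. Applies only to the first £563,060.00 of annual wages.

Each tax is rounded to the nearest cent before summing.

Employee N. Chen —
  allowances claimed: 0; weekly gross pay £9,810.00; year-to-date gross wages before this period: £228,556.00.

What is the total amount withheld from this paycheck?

£2,501.23

Provincial Income Tax: taxable = £9,810.00
  £602.70 + 24.5% × (£9,810.00 − £5,100.00) = £602.70 + 24.5% × £4,710.00 = £1,756.65
Long-Term Care Levy: 7.59% × £9,810.00 = £744.58
Total: £1,756.65 + £744.58 = £2,501.23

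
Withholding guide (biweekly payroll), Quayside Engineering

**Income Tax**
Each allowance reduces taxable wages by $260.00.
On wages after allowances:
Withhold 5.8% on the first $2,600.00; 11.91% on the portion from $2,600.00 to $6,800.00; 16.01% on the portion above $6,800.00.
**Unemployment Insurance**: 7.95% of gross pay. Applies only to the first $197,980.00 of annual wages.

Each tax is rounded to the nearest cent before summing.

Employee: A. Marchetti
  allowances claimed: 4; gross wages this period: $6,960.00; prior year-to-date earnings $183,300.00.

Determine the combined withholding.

$1,099.53

Income Tax: taxable = $6,960.00 − 4×$260.00 = $5,920.00
  $150.80 + 11.91% × ($5,920.00 − $2,600.00) = $150.80 + 11.91% × $3,320.00 = $546.21
Unemployment Insurance: 7.95% × $6,960.00 = $553.32
Total: $546.21 + $553.32 = $1,099.53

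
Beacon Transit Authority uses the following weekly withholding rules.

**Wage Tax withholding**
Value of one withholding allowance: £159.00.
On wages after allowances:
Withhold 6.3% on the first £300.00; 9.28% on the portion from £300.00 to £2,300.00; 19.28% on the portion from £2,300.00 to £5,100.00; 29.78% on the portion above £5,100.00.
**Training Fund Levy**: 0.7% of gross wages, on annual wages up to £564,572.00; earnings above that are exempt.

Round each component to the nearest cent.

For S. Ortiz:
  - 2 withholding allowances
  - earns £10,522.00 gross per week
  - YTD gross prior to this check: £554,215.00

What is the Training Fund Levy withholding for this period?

Training Fund Levy: cap £564,572.00 − YTD £554,215.00 = £10,357.00 subject; 0.7% × £10,357.00 = £72.50

£72.50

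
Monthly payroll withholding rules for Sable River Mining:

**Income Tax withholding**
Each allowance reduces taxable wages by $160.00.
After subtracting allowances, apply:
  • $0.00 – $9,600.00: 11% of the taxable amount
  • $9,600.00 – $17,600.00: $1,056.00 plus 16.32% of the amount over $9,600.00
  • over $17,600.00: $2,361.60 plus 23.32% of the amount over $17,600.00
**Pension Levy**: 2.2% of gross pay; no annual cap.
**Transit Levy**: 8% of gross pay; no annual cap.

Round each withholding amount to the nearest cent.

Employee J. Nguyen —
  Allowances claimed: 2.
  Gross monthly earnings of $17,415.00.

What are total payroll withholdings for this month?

Income Tax: taxable = $17,415.00 − 2×$160.00 = $17,095.00
  $1,056.00 + 16.32% × ($17,095.00 − $9,600.00) = $1,056.00 + 16.32% × $7,495.00 = $2,279.18
Pension Levy: 2.2% × $17,415.00 = $383.13
Transit Levy: 8% × $17,415.00 = $1,393.20
Total: $2,279.18 + $383.13 + $1,393.20 = $4,055.51

$4,055.51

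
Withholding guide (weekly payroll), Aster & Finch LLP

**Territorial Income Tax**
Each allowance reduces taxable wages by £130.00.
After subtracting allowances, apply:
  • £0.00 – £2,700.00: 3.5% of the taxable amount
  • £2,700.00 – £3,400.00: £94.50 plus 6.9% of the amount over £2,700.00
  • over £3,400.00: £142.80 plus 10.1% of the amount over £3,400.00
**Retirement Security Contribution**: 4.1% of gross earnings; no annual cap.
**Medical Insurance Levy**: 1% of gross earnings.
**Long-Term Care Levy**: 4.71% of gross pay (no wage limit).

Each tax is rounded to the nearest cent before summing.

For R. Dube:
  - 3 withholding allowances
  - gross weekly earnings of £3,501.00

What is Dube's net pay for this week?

£3,034.69

Territorial Income Tax: taxable = £3,501.00 − 3×£130.00 = £3,111.00
  £94.50 + 6.9% × (£3,111.00 − £2,700.00) = £94.50 + 6.9% × £411.00 = £122.86
Retirement Security Contribution: 4.1% × £3,501.00 = £143.54
Medical Insurance Levy: 1% × £3,501.00 = £35.01
Long-Term Care Levy: 4.71% × £3,501.00 = £164.90
Total withheld: £122.86 + £143.54 + £35.01 + £164.90 = £466.31
Net pay: £3,501.00 − £466.31 = £3,034.69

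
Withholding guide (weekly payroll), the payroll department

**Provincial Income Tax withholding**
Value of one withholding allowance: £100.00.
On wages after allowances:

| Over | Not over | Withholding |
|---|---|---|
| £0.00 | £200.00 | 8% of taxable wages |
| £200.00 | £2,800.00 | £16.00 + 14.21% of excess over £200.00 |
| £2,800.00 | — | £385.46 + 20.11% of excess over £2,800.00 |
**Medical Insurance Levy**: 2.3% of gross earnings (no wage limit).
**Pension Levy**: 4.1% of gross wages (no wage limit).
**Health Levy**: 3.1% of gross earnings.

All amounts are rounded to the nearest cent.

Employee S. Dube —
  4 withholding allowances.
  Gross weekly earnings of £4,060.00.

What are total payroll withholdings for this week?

£944.11

Provincial Income Tax: taxable = £4,060.00 − 4×£100.00 = £3,660.00
  £385.46 + 20.11% × (£3,660.00 − £2,800.00) = £385.46 + 20.11% × £860.00 = £558.41
Medical Insurance Levy: 2.3% × £4,060.00 = £93.38
Pension Levy: 4.1% × £4,060.00 = £166.46
Health Levy: 3.1% × £4,060.00 = £125.86
Total: £558.41 + £93.38 + £166.46 + £125.86 = £944.11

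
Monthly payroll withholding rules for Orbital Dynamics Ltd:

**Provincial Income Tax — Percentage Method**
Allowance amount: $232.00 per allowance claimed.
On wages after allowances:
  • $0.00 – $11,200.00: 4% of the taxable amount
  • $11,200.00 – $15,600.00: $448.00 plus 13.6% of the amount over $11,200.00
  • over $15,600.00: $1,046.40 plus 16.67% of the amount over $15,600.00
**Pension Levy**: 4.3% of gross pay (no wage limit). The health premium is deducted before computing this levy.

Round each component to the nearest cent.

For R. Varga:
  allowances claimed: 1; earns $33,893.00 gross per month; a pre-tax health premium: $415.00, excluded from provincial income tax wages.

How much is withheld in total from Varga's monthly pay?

$5,427.54

Provincial Income Tax: taxable = $33,893.00 − $415.00 − 1×$232.00 = $33,246.00
  $1,046.40 + 16.67% × ($33,246.00 − $15,600.00) = $1,046.40 + 16.67% × $17,646.00 = $3,987.99
Pension Levy: 4.3% × $33,478.00 = $1,439.55
Total: $3,987.99 + $1,439.55 = $5,427.54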